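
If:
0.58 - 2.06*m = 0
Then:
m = 0.28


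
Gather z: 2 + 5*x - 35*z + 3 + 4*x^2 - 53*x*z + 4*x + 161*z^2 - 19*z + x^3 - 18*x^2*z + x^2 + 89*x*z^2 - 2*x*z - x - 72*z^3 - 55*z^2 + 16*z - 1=x^3 + 5*x^2 + 8*x - 72*z^3 + z^2*(89*x + 106) + z*(-18*x^2 - 55*x - 38) + 4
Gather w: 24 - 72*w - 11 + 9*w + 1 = 14 - 63*w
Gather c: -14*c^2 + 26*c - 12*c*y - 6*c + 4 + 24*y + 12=-14*c^2 + c*(20 - 12*y) + 24*y + 16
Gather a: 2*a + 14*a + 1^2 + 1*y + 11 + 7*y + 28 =16*a + 8*y + 40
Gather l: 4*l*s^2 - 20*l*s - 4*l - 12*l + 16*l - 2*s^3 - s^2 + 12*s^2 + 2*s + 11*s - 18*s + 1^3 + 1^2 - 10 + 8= l*(4*s^2 - 20*s) - 2*s^3 + 11*s^2 - 5*s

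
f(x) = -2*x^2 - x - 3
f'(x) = -4*x - 1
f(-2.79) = -15.78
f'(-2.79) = 10.16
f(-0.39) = -2.91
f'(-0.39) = 0.56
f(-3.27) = -21.12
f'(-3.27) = 12.08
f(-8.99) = -155.65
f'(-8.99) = 34.96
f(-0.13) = -2.90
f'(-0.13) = -0.48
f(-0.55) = -3.06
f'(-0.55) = 1.20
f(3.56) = -31.91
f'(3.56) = -15.24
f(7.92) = -136.37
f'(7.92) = -32.68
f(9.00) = -174.00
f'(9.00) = -37.00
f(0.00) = -3.00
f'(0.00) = -1.00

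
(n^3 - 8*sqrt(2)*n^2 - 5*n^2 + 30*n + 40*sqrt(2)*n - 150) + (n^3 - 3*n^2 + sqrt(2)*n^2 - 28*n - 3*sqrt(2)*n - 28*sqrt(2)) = 2*n^3 - 7*sqrt(2)*n^2 - 8*n^2 + 2*n + 37*sqrt(2)*n - 150 - 28*sqrt(2)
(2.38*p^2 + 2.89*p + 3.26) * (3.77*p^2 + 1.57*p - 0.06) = 8.9726*p^4 + 14.6319*p^3 + 16.6847*p^2 + 4.9448*p - 0.1956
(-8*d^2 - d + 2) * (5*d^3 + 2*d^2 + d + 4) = -40*d^5 - 21*d^4 - 29*d^2 - 2*d + 8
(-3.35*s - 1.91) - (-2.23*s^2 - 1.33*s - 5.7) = 2.23*s^2 - 2.02*s + 3.79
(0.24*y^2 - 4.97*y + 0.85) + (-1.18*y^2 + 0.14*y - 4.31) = -0.94*y^2 - 4.83*y - 3.46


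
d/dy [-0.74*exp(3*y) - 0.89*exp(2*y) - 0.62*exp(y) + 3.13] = (-2.22*exp(2*y) - 1.78*exp(y) - 0.62)*exp(y)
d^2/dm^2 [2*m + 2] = 0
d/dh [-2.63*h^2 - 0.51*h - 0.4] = -5.26*h - 0.51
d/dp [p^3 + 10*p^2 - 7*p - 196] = 3*p^2 + 20*p - 7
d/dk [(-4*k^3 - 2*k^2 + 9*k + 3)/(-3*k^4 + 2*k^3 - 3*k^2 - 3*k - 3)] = (-12*k^6 - 12*k^5 + 97*k^4 + 24*k^3 + 51*k^2 + 30*k - 18)/(9*k^8 - 12*k^7 + 22*k^6 + 6*k^5 + 15*k^4 + 6*k^3 + 27*k^2 + 18*k + 9)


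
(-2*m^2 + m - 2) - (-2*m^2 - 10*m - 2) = 11*m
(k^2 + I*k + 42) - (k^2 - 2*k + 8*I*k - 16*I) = 2*k - 7*I*k + 42 + 16*I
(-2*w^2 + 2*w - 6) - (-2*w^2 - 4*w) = 6*w - 6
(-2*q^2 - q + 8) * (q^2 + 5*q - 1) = -2*q^4 - 11*q^3 + 5*q^2 + 41*q - 8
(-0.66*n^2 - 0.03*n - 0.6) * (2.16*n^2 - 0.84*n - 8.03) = -1.4256*n^4 + 0.4896*n^3 + 4.029*n^2 + 0.7449*n + 4.818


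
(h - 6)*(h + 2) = h^2 - 4*h - 12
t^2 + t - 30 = (t - 5)*(t + 6)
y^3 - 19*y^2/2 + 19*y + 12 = (y - 6)*(y - 4)*(y + 1/2)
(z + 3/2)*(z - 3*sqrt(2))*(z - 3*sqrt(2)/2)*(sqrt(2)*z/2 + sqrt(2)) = sqrt(2)*z^4/2 - 9*z^3/2 + 7*sqrt(2)*z^3/4 - 63*z^2/4 + 6*sqrt(2)*z^2 - 27*z/2 + 63*sqrt(2)*z/4 + 27*sqrt(2)/2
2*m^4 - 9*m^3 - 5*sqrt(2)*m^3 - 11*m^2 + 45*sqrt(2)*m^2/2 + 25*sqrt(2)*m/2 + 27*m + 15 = (m - 5)*(m - 3*sqrt(2))*(sqrt(2)*m + 1)*(sqrt(2)*m + sqrt(2)/2)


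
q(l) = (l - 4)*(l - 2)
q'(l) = 2*l - 6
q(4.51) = 1.28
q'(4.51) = 3.02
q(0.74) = 4.11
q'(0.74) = -4.52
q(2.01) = -0.02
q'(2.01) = -1.98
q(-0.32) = 10.02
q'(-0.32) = -6.64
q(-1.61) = 20.25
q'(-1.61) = -9.22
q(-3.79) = 45.10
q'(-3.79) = -13.58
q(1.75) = 0.56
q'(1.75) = -2.50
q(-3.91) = 46.75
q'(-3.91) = -13.82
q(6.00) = 8.00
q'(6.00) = 6.00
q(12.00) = 80.00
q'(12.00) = 18.00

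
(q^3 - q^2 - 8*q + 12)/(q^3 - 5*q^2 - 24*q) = (q^2 - 4*q + 4)/(q*(q - 8))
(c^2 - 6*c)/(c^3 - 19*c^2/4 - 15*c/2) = 4/(4*c + 5)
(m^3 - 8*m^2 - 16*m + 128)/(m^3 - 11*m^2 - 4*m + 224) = (m - 4)/(m - 7)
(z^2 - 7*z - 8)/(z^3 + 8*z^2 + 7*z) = (z - 8)/(z*(z + 7))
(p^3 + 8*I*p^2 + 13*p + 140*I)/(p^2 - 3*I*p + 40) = (p^2 + 3*I*p + 28)/(p - 8*I)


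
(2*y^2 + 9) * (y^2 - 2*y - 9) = 2*y^4 - 4*y^3 - 9*y^2 - 18*y - 81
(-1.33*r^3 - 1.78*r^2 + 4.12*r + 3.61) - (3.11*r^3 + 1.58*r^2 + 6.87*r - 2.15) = -4.44*r^3 - 3.36*r^2 - 2.75*r + 5.76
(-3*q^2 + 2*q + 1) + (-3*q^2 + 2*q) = -6*q^2 + 4*q + 1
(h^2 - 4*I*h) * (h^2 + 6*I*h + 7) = h^4 + 2*I*h^3 + 31*h^2 - 28*I*h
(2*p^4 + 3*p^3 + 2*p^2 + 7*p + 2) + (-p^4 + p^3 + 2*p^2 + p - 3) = p^4 + 4*p^3 + 4*p^2 + 8*p - 1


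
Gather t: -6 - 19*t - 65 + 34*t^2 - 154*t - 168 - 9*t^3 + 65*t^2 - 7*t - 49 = -9*t^3 + 99*t^2 - 180*t - 288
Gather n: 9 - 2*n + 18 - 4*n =27 - 6*n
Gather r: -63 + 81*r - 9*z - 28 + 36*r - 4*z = 117*r - 13*z - 91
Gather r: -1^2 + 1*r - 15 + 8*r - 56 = 9*r - 72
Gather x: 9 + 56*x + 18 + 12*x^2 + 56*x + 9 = 12*x^2 + 112*x + 36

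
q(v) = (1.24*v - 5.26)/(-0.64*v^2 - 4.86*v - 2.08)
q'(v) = (1.24*v - 5.26)*(1.28*v + 4.86)/(-0.64*v^2 - 4.86*v - 2.08)^2 + 1.24/(-0.64*v^2 - 4.86*v - 2.08)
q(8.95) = -0.06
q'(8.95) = -0.00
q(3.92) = 0.01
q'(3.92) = -0.04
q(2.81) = 0.09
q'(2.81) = -0.09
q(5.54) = -0.03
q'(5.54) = -0.02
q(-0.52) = -21.54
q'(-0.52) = -325.02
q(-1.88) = -1.58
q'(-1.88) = -0.55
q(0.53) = 0.95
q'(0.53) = -1.35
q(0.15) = 1.80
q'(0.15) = -3.65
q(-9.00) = 1.61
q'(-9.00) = 0.93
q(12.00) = -0.06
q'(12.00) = 0.00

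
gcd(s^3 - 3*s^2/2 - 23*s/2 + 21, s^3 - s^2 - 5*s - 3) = s - 3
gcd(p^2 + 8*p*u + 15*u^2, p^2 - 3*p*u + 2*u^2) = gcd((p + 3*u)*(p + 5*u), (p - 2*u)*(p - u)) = 1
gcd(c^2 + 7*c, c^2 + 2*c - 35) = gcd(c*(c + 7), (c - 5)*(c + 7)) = c + 7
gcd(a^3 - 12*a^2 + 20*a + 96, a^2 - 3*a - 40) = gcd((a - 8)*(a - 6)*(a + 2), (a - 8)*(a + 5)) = a - 8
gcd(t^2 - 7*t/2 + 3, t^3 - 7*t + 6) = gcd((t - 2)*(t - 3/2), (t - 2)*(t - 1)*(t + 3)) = t - 2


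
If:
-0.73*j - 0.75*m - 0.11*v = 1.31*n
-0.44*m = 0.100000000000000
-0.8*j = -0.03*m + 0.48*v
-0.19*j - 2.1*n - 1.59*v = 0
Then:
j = 0.08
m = -0.23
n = 0.10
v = -0.14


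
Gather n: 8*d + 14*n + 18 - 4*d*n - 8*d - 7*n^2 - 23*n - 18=-7*n^2 + n*(-4*d - 9)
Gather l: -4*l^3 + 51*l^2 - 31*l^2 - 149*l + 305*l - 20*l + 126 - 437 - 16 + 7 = -4*l^3 + 20*l^2 + 136*l - 320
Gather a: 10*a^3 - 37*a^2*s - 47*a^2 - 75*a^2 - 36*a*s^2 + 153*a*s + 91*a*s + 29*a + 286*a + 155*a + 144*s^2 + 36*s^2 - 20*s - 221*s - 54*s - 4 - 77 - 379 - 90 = 10*a^3 + a^2*(-37*s - 122) + a*(-36*s^2 + 244*s + 470) + 180*s^2 - 295*s - 550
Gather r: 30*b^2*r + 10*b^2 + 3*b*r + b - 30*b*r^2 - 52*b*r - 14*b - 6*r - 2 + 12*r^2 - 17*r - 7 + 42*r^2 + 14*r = 10*b^2 - 13*b + r^2*(54 - 30*b) + r*(30*b^2 - 49*b - 9) - 9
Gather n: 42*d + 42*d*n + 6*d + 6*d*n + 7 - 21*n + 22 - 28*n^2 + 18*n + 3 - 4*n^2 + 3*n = 48*d*n + 48*d - 32*n^2 + 32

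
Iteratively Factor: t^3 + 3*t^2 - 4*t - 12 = (t + 2)*(t^2 + t - 6) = (t + 2)*(t + 3)*(t - 2)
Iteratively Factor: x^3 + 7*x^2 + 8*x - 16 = (x - 1)*(x^2 + 8*x + 16) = (x - 1)*(x + 4)*(x + 4)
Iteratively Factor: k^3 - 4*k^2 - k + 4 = (k + 1)*(k^2 - 5*k + 4) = (k - 4)*(k + 1)*(k - 1)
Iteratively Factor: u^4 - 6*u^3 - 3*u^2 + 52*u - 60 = (u - 5)*(u^3 - u^2 - 8*u + 12) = (u - 5)*(u + 3)*(u^2 - 4*u + 4) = (u - 5)*(u - 2)*(u + 3)*(u - 2)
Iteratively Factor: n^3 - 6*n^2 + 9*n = (n)*(n^2 - 6*n + 9) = n*(n - 3)*(n - 3)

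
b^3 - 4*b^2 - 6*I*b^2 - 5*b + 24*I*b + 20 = (b - 4)*(b - 5*I)*(b - I)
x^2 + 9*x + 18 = (x + 3)*(x + 6)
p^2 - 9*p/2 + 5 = (p - 5/2)*(p - 2)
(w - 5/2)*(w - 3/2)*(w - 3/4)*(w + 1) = w^4 - 15*w^3/4 + 2*w^2 + 63*w/16 - 45/16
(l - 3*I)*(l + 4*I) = l^2 + I*l + 12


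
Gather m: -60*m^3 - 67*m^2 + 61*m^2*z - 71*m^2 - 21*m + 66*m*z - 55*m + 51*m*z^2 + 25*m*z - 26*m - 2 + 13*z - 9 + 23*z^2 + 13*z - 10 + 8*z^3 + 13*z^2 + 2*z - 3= -60*m^3 + m^2*(61*z - 138) + m*(51*z^2 + 91*z - 102) + 8*z^3 + 36*z^2 + 28*z - 24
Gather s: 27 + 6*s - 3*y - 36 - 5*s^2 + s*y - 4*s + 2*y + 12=-5*s^2 + s*(y + 2) - y + 3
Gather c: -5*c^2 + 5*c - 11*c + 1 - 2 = -5*c^2 - 6*c - 1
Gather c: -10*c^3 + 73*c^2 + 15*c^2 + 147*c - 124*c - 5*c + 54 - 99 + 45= -10*c^3 + 88*c^2 + 18*c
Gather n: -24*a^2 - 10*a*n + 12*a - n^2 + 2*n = -24*a^2 + 12*a - n^2 + n*(2 - 10*a)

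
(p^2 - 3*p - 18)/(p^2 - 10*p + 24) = (p + 3)/(p - 4)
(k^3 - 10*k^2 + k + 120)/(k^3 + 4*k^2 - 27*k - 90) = (k - 8)/(k + 6)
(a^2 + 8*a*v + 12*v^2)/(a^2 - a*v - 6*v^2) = (-a - 6*v)/(-a + 3*v)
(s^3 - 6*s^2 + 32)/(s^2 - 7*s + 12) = (s^2 - 2*s - 8)/(s - 3)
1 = 1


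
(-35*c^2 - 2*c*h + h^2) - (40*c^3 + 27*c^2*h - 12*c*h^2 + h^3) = -40*c^3 - 27*c^2*h - 35*c^2 + 12*c*h^2 - 2*c*h - h^3 + h^2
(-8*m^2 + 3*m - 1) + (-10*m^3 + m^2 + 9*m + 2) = -10*m^3 - 7*m^2 + 12*m + 1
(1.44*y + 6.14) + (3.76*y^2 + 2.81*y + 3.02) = 3.76*y^2 + 4.25*y + 9.16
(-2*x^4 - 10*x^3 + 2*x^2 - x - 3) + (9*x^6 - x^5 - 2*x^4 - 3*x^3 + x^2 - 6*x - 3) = 9*x^6 - x^5 - 4*x^4 - 13*x^3 + 3*x^2 - 7*x - 6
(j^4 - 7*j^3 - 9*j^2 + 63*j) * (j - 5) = j^5 - 12*j^4 + 26*j^3 + 108*j^2 - 315*j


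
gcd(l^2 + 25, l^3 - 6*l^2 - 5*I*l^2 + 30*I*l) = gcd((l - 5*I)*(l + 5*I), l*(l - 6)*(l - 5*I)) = l - 5*I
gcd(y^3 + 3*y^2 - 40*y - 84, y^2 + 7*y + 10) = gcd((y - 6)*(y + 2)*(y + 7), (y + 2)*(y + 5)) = y + 2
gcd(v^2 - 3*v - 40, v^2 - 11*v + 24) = v - 8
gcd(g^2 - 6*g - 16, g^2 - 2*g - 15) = 1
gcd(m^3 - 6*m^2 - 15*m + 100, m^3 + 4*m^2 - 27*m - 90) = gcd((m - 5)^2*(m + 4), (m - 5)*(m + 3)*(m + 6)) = m - 5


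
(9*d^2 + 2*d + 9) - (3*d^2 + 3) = 6*d^2 + 2*d + 6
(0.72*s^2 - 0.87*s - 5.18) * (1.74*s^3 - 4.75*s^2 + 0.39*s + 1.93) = 1.2528*s^5 - 4.9338*s^4 - 4.5999*s^3 + 25.6553*s^2 - 3.6993*s - 9.9974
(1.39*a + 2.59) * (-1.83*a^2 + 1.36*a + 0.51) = -2.5437*a^3 - 2.8493*a^2 + 4.2313*a + 1.3209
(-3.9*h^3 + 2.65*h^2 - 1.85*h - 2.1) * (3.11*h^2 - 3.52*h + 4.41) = -12.129*h^5 + 21.9695*h^4 - 32.2805*h^3 + 11.6675*h^2 - 0.7665*h - 9.261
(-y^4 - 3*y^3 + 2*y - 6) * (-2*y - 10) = 2*y^5 + 16*y^4 + 30*y^3 - 4*y^2 - 8*y + 60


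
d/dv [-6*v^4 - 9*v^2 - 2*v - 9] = -24*v^3 - 18*v - 2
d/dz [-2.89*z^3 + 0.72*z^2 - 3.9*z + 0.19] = -8.67*z^2 + 1.44*z - 3.9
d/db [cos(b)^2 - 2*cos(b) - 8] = 2*(1 - cos(b))*sin(b)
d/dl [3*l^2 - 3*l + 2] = 6*l - 3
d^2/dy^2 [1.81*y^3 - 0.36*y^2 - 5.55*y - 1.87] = 10.86*y - 0.72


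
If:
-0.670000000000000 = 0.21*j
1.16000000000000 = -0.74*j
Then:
No Solution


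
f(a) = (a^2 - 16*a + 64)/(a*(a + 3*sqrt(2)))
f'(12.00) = 0.03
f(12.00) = 0.08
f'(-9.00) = 1.37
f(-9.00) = 6.75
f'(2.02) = -2.80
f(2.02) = 2.83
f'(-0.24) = -259.69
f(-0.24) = -70.68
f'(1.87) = -3.37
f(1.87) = 3.29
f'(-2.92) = 18.43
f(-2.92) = -30.88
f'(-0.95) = -13.46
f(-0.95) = -25.61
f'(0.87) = -18.58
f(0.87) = 11.43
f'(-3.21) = 31.67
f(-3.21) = -37.91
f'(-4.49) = 576.63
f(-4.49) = 140.46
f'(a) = (2*a - 16)/(a*(a + 3*sqrt(2))) - (a^2 - 16*a + 64)/(a*(a + 3*sqrt(2))^2) - (a^2 - 16*a + 64)/(a^2*(a + 3*sqrt(2))) = (3*sqrt(2)*a^2 + 16*a^2 - 128*a - 192*sqrt(2))/(a^2*(a^2 + 6*sqrt(2)*a + 18))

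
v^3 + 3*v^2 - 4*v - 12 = (v - 2)*(v + 2)*(v + 3)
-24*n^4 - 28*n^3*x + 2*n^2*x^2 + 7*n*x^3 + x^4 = (-2*n + x)*(n + x)*(2*n + x)*(6*n + x)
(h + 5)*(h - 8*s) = h^2 - 8*h*s + 5*h - 40*s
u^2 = u^2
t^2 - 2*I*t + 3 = (t - 3*I)*(t + I)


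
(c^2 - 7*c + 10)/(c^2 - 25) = (c - 2)/(c + 5)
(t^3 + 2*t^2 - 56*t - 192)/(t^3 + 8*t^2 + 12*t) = (t^2 - 4*t - 32)/(t*(t + 2))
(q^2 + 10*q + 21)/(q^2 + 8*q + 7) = (q + 3)/(q + 1)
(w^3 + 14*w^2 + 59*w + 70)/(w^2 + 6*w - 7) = (w^2 + 7*w + 10)/(w - 1)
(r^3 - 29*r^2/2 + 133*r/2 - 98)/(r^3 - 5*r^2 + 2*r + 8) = (r^2 - 21*r/2 + 49/2)/(r^2 - r - 2)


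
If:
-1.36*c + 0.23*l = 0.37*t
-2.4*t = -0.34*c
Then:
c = 7.05882352941176*t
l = 43.3478260869565*t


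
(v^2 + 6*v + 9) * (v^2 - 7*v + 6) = v^4 - v^3 - 27*v^2 - 27*v + 54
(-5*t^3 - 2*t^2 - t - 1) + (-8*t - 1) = -5*t^3 - 2*t^2 - 9*t - 2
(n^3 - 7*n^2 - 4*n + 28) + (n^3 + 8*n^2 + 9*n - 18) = 2*n^3 + n^2 + 5*n + 10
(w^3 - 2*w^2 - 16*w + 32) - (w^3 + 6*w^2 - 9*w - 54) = -8*w^2 - 7*w + 86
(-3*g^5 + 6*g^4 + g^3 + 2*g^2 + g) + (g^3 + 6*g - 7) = -3*g^5 + 6*g^4 + 2*g^3 + 2*g^2 + 7*g - 7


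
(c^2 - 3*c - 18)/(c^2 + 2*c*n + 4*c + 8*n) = (c^2 - 3*c - 18)/(c^2 + 2*c*n + 4*c + 8*n)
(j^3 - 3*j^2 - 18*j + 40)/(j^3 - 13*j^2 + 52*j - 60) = (j + 4)/(j - 6)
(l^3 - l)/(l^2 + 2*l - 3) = l*(l + 1)/(l + 3)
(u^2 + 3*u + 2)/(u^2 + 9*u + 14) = (u + 1)/(u + 7)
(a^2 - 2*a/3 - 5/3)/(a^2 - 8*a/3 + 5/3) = (a + 1)/(a - 1)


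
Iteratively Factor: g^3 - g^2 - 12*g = (g - 4)*(g^2 + 3*g) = g*(g - 4)*(g + 3)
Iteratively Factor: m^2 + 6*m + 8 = (m + 2)*(m + 4)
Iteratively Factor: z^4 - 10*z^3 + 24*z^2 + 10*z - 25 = (z - 5)*(z^3 - 5*z^2 - z + 5) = (z - 5)*(z - 1)*(z^2 - 4*z - 5) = (z - 5)^2*(z - 1)*(z + 1)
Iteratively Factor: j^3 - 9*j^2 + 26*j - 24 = (j - 4)*(j^2 - 5*j + 6) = (j - 4)*(j - 2)*(j - 3)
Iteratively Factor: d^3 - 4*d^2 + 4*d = (d - 2)*(d^2 - 2*d) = d*(d - 2)*(d - 2)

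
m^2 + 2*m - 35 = (m - 5)*(m + 7)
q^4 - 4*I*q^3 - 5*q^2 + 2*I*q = q*(q - 2*I)*(q - I)^2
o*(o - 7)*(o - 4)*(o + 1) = o^4 - 10*o^3 + 17*o^2 + 28*o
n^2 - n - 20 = (n - 5)*(n + 4)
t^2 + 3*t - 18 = (t - 3)*(t + 6)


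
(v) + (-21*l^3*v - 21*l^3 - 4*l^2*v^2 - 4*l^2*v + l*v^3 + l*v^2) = -21*l^3*v - 21*l^3 - 4*l^2*v^2 - 4*l^2*v + l*v^3 + l*v^2 + v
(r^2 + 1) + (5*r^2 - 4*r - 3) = 6*r^2 - 4*r - 2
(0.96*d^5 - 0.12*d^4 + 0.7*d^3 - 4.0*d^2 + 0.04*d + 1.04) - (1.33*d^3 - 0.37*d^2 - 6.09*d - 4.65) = 0.96*d^5 - 0.12*d^4 - 0.63*d^3 - 3.63*d^2 + 6.13*d + 5.69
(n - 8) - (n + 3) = -11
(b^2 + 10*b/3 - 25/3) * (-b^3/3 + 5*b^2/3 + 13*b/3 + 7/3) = -b^5/3 + 5*b^4/9 + 38*b^3/3 + 26*b^2/9 - 85*b/3 - 175/9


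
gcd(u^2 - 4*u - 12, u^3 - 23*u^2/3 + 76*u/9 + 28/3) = u - 6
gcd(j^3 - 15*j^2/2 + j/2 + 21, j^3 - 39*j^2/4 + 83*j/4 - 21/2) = j^2 - 9*j + 14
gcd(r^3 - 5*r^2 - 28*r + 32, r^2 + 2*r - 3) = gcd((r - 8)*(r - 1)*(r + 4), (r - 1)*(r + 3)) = r - 1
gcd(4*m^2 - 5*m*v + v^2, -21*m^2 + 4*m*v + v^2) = 1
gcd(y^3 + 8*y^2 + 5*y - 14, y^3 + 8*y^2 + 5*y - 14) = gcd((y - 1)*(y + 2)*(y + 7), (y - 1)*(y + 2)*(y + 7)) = y^3 + 8*y^2 + 5*y - 14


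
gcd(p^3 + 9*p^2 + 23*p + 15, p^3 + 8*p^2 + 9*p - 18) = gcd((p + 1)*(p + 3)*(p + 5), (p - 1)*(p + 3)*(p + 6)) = p + 3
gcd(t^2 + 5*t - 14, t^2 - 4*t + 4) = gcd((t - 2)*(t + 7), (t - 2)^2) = t - 2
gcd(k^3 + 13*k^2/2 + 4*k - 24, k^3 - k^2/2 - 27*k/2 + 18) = k^2 + 5*k/2 - 6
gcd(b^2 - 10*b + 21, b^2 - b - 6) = b - 3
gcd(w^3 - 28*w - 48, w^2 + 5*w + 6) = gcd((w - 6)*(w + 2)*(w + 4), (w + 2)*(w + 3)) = w + 2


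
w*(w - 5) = w^2 - 5*w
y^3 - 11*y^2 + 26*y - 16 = (y - 8)*(y - 2)*(y - 1)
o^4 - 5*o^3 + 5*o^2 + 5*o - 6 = (o - 3)*(o - 2)*(o - 1)*(o + 1)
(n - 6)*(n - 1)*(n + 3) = n^3 - 4*n^2 - 15*n + 18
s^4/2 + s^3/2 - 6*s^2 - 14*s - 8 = (s/2 + 1)*(s - 4)*(s + 1)*(s + 2)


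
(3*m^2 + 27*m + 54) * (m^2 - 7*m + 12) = 3*m^4 + 6*m^3 - 99*m^2 - 54*m + 648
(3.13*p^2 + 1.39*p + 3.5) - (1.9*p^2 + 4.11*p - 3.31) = 1.23*p^2 - 2.72*p + 6.81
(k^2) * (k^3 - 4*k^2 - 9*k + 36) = k^5 - 4*k^4 - 9*k^3 + 36*k^2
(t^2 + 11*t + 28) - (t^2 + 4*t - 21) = 7*t + 49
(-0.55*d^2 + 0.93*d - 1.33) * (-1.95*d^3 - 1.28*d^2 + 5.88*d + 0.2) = 1.0725*d^5 - 1.1095*d^4 - 1.8309*d^3 + 7.0608*d^2 - 7.6344*d - 0.266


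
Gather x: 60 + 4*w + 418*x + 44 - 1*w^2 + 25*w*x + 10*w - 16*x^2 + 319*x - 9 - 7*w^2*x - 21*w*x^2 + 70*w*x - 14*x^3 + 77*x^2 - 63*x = -w^2 + 14*w - 14*x^3 + x^2*(61 - 21*w) + x*(-7*w^2 + 95*w + 674) + 95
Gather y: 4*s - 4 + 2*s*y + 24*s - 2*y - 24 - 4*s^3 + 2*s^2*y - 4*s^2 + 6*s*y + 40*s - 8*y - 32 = -4*s^3 - 4*s^2 + 68*s + y*(2*s^2 + 8*s - 10) - 60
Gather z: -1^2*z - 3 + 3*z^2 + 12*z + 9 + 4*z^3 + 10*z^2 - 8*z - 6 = 4*z^3 + 13*z^2 + 3*z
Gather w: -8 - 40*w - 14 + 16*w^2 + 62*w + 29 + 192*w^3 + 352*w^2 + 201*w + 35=192*w^3 + 368*w^2 + 223*w + 42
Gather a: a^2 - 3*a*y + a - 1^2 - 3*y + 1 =a^2 + a*(1 - 3*y) - 3*y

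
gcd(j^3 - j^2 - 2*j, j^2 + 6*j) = j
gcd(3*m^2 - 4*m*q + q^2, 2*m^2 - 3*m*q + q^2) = -m + q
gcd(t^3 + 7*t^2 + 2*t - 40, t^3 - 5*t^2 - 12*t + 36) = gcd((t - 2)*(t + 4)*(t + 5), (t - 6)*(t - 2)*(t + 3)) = t - 2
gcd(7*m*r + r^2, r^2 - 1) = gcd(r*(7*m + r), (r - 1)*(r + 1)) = 1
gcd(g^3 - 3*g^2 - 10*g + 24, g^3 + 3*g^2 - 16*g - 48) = g^2 - g - 12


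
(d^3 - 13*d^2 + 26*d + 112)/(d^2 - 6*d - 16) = d - 7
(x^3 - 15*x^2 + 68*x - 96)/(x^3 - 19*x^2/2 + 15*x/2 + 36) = 2*(x - 4)/(2*x + 3)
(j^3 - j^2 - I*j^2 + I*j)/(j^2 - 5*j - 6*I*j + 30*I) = j*(j^2 - j - I*j + I)/(j^2 - 5*j - 6*I*j + 30*I)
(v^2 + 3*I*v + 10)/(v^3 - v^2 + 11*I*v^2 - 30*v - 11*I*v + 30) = (v - 2*I)/(v^2 + v*(-1 + 6*I) - 6*I)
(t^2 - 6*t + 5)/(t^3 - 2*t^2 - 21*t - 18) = (-t^2 + 6*t - 5)/(-t^3 + 2*t^2 + 21*t + 18)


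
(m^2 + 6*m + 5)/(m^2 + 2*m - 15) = (m + 1)/(m - 3)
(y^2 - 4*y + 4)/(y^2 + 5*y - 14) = (y - 2)/(y + 7)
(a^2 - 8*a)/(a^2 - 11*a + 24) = a/(a - 3)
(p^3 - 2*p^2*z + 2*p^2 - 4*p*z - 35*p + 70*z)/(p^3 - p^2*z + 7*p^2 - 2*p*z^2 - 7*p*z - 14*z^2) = (p - 5)/(p + z)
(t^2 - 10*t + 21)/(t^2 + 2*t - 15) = (t - 7)/(t + 5)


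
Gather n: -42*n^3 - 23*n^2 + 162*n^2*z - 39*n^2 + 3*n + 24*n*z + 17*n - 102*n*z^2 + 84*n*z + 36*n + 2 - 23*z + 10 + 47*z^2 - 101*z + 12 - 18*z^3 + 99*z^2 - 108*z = -42*n^3 + n^2*(162*z - 62) + n*(-102*z^2 + 108*z + 56) - 18*z^3 + 146*z^2 - 232*z + 24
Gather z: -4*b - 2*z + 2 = -4*b - 2*z + 2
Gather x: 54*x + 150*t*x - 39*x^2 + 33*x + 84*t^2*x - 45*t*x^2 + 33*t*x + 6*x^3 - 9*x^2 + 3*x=6*x^3 + x^2*(-45*t - 48) + x*(84*t^2 + 183*t + 90)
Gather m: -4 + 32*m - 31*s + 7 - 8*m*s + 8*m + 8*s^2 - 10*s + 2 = m*(40 - 8*s) + 8*s^2 - 41*s + 5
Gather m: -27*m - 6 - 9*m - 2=-36*m - 8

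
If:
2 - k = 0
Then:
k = 2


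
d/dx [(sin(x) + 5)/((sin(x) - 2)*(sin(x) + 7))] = (-10*sin(x) + cos(x)^2 - 40)*cos(x)/((sin(x) - 2)^2*(sin(x) + 7)^2)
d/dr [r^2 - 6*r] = 2*r - 6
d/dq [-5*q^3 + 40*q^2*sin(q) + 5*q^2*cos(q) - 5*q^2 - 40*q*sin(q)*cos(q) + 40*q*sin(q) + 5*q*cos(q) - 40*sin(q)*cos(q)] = -5*q^2*sin(q) + 40*q^2*cos(q) - 15*q^2 + 75*q*sin(q) + 50*q*cos(q) - 40*q*cos(2*q) - 10*q + 40*sin(q) - 20*sin(2*q) + 5*cos(q) - 40*cos(2*q)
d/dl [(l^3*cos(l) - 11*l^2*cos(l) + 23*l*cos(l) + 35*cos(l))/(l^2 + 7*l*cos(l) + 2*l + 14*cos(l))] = ((l^2 + 7*l*cos(l) + 2*l + 14*cos(l))*(-l^3*sin(l) + 11*l^2*sin(l) + 3*l^2*cos(l) - 23*l*sin(l) - 22*l*cos(l) - 35*sin(l) + 23*cos(l)) + (-l^3 + 11*l^2 - 23*l - 35)*(-7*l*sin(l) + 2*l - 14*sin(l) + 7*cos(l) + 2)*cos(l))/((l + 2)^2*(l + 7*cos(l))^2)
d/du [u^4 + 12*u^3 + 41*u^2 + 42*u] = 4*u^3 + 36*u^2 + 82*u + 42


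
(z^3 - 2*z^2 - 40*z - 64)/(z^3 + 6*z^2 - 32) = (z^2 - 6*z - 16)/(z^2 + 2*z - 8)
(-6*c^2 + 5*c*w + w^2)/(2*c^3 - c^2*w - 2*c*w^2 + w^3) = (6*c + w)/(-2*c^2 - c*w + w^2)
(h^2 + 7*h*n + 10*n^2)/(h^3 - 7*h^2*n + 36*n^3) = (h + 5*n)/(h^2 - 9*h*n + 18*n^2)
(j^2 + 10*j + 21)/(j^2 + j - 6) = (j + 7)/(j - 2)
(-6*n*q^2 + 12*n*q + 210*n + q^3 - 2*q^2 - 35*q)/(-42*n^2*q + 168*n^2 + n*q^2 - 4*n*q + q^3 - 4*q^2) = (q^2 - 2*q - 35)/(7*n*q - 28*n + q^2 - 4*q)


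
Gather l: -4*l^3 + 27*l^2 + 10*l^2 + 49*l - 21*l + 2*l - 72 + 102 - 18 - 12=-4*l^3 + 37*l^2 + 30*l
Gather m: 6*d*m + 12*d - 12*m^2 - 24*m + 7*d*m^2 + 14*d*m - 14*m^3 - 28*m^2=12*d - 14*m^3 + m^2*(7*d - 40) + m*(20*d - 24)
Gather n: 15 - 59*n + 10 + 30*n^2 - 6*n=30*n^2 - 65*n + 25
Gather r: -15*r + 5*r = -10*r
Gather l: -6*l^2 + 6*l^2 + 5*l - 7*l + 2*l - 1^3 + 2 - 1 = 0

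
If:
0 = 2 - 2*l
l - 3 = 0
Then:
No Solution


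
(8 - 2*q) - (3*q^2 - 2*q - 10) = 18 - 3*q^2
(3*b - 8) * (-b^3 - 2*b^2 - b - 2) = -3*b^4 + 2*b^3 + 13*b^2 + 2*b + 16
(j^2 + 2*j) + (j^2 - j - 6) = 2*j^2 + j - 6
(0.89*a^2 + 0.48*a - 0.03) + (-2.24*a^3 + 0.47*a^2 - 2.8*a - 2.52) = -2.24*a^3 + 1.36*a^2 - 2.32*a - 2.55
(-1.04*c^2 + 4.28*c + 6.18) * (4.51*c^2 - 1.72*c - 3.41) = -4.6904*c^4 + 21.0916*c^3 + 24.0566*c^2 - 25.2244*c - 21.0738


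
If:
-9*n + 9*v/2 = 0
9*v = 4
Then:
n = 2/9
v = 4/9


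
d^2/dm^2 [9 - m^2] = -2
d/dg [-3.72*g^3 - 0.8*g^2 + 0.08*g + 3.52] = -11.16*g^2 - 1.6*g + 0.08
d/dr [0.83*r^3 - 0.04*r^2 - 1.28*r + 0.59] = 2.49*r^2 - 0.08*r - 1.28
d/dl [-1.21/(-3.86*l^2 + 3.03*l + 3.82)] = (3.6663 - 9.3412*l)/(-3.86*l^2 + 3.03*l + 3.82)^2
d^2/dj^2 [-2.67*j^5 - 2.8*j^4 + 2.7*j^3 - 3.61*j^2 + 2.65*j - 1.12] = -53.4*j^3 - 33.6*j^2 + 16.2*j - 7.22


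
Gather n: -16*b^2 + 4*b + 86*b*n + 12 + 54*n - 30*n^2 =-16*b^2 + 4*b - 30*n^2 + n*(86*b + 54) + 12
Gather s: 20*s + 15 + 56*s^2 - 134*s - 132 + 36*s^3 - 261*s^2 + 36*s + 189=36*s^3 - 205*s^2 - 78*s + 72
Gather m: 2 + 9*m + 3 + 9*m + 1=18*m + 6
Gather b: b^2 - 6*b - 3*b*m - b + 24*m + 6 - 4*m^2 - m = b^2 + b*(-3*m - 7) - 4*m^2 + 23*m + 6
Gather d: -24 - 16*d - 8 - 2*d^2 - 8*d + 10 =-2*d^2 - 24*d - 22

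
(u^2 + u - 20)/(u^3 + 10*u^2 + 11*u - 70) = (u - 4)/(u^2 + 5*u - 14)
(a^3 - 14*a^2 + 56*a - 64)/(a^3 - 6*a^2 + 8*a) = (a - 8)/a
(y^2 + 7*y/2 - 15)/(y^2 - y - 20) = (-y^2 - 7*y/2 + 15)/(-y^2 + y + 20)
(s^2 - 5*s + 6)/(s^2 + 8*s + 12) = (s^2 - 5*s + 6)/(s^2 + 8*s + 12)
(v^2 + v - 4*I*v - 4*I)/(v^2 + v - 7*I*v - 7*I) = (v - 4*I)/(v - 7*I)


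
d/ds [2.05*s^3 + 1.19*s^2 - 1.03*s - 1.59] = 6.15*s^2 + 2.38*s - 1.03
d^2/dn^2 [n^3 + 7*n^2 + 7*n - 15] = 6*n + 14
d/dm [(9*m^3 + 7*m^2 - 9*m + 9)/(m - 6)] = (18*m^3 - 155*m^2 - 84*m + 45)/(m^2 - 12*m + 36)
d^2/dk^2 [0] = 0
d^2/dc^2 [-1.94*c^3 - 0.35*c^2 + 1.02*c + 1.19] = -11.64*c - 0.7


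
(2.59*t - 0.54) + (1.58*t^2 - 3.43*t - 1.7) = 1.58*t^2 - 0.84*t - 2.24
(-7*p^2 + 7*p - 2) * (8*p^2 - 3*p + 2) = -56*p^4 + 77*p^3 - 51*p^2 + 20*p - 4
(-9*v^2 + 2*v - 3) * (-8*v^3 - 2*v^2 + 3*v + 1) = 72*v^5 + 2*v^4 - 7*v^3 + 3*v^2 - 7*v - 3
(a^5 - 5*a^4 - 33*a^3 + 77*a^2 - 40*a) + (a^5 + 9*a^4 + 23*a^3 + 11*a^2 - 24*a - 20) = 2*a^5 + 4*a^4 - 10*a^3 + 88*a^2 - 64*a - 20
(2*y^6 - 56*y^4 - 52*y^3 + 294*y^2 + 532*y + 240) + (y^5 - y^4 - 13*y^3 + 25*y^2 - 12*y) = 2*y^6 + y^5 - 57*y^4 - 65*y^3 + 319*y^2 + 520*y + 240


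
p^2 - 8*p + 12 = (p - 6)*(p - 2)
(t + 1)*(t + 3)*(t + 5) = t^3 + 9*t^2 + 23*t + 15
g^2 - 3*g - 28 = (g - 7)*(g + 4)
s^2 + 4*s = s*(s + 4)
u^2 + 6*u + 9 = (u + 3)^2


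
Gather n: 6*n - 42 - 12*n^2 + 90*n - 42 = -12*n^2 + 96*n - 84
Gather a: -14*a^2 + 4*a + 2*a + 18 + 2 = -14*a^2 + 6*a + 20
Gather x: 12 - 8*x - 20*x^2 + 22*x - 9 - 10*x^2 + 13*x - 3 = -30*x^2 + 27*x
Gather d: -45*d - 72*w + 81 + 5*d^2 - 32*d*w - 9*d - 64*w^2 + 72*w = 5*d^2 + d*(-32*w - 54) - 64*w^2 + 81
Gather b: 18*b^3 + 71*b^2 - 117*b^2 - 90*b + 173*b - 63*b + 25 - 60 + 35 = 18*b^3 - 46*b^2 + 20*b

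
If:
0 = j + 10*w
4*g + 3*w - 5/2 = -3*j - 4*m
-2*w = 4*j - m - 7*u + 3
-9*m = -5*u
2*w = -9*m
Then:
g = 1925/1574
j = -675/787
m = -15/787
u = -27/787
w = 135/1574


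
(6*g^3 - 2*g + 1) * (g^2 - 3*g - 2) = 6*g^5 - 18*g^4 - 14*g^3 + 7*g^2 + g - 2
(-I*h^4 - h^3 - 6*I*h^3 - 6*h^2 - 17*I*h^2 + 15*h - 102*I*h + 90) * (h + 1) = -I*h^5 - h^4 - 7*I*h^4 - 7*h^3 - 23*I*h^3 + 9*h^2 - 119*I*h^2 + 105*h - 102*I*h + 90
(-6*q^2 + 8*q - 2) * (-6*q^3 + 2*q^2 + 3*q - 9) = 36*q^5 - 60*q^4 + 10*q^3 + 74*q^2 - 78*q + 18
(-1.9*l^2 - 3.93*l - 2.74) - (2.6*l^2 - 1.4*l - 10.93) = -4.5*l^2 - 2.53*l + 8.19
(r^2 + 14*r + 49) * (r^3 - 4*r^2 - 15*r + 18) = r^5 + 10*r^4 - 22*r^3 - 388*r^2 - 483*r + 882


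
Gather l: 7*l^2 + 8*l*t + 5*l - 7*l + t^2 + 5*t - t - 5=7*l^2 + l*(8*t - 2) + t^2 + 4*t - 5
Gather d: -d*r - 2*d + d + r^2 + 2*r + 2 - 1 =d*(-r - 1) + r^2 + 2*r + 1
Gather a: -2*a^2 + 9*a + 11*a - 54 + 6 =-2*a^2 + 20*a - 48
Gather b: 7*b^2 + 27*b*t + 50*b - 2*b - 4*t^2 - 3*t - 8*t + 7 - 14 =7*b^2 + b*(27*t + 48) - 4*t^2 - 11*t - 7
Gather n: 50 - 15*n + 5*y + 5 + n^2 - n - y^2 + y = n^2 - 16*n - y^2 + 6*y + 55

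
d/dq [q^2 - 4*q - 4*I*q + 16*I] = 2*q - 4 - 4*I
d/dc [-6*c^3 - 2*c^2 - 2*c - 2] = -18*c^2 - 4*c - 2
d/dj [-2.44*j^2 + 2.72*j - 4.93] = 2.72 - 4.88*j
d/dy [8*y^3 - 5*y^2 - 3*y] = 24*y^2 - 10*y - 3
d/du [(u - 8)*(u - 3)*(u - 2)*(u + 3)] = 4*u^3 - 30*u^2 + 14*u + 90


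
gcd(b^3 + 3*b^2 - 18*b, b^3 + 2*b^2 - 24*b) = b^2 + 6*b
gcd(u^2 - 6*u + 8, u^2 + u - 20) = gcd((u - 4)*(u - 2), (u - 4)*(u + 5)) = u - 4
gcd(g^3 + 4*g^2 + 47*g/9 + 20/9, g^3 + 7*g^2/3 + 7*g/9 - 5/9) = g^2 + 8*g/3 + 5/3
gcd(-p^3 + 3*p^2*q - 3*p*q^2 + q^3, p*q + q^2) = 1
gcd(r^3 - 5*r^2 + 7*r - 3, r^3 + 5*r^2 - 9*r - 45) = r - 3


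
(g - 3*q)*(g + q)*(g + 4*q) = g^3 + 2*g^2*q - 11*g*q^2 - 12*q^3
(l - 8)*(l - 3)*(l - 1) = l^3 - 12*l^2 + 35*l - 24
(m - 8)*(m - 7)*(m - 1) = m^3 - 16*m^2 + 71*m - 56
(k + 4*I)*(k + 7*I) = k^2 + 11*I*k - 28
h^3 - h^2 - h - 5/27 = (h - 5/3)*(h + 1/3)^2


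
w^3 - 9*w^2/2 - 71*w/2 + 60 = (w - 8)*(w - 3/2)*(w + 5)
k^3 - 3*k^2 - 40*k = k*(k - 8)*(k + 5)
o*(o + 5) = o^2 + 5*o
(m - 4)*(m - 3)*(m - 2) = m^3 - 9*m^2 + 26*m - 24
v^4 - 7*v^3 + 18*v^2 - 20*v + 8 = (v - 2)^3*(v - 1)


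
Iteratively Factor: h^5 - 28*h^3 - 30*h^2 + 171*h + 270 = (h + 3)*(h^4 - 3*h^3 - 19*h^2 + 27*h + 90) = (h - 3)*(h + 3)*(h^3 - 19*h - 30) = (h - 3)*(h + 3)^2*(h^2 - 3*h - 10) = (h - 5)*(h - 3)*(h + 3)^2*(h + 2)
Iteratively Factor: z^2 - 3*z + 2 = (z - 2)*(z - 1)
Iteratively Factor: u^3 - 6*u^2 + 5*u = (u - 1)*(u^2 - 5*u) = (u - 5)*(u - 1)*(u)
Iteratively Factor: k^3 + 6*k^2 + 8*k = (k + 4)*(k^2 + 2*k) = (k + 2)*(k + 4)*(k)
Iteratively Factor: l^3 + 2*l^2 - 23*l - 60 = (l + 4)*(l^2 - 2*l - 15) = (l + 3)*(l + 4)*(l - 5)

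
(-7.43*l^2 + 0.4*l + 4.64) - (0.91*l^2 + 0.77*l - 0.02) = -8.34*l^2 - 0.37*l + 4.66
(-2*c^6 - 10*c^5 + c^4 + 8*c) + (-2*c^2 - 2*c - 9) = -2*c^6 - 10*c^5 + c^4 - 2*c^2 + 6*c - 9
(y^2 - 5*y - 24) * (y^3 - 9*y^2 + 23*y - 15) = y^5 - 14*y^4 + 44*y^3 + 86*y^2 - 477*y + 360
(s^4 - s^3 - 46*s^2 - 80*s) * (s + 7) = s^5 + 6*s^4 - 53*s^3 - 402*s^2 - 560*s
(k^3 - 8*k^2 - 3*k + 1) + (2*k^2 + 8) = k^3 - 6*k^2 - 3*k + 9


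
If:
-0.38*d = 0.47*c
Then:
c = -0.808510638297872*d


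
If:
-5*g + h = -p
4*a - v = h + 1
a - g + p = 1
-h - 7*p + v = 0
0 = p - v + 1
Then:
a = 0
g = -2/5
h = -13/5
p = 3/5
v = 8/5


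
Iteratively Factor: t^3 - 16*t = (t + 4)*(t^2 - 4*t) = t*(t + 4)*(t - 4)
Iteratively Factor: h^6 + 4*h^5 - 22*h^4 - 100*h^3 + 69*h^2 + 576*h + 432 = (h + 4)*(h^5 - 22*h^3 - 12*h^2 + 117*h + 108) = (h + 3)*(h + 4)*(h^4 - 3*h^3 - 13*h^2 + 27*h + 36) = (h - 3)*(h + 3)*(h + 4)*(h^3 - 13*h - 12) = (h - 3)*(h + 1)*(h + 3)*(h + 4)*(h^2 - h - 12) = (h - 3)*(h + 1)*(h + 3)^2*(h + 4)*(h - 4)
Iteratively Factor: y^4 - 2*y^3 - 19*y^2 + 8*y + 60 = (y - 2)*(y^3 - 19*y - 30) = (y - 5)*(y - 2)*(y^2 + 5*y + 6) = (y - 5)*(y - 2)*(y + 3)*(y + 2)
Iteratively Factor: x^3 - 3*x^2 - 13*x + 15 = (x - 5)*(x^2 + 2*x - 3) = (x - 5)*(x + 3)*(x - 1)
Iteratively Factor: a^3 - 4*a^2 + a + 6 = (a + 1)*(a^2 - 5*a + 6) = (a - 2)*(a + 1)*(a - 3)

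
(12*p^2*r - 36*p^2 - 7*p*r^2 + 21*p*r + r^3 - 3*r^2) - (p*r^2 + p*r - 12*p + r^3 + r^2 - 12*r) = 12*p^2*r - 36*p^2 - 8*p*r^2 + 20*p*r + 12*p - 4*r^2 + 12*r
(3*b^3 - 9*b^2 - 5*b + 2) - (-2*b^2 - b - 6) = 3*b^3 - 7*b^2 - 4*b + 8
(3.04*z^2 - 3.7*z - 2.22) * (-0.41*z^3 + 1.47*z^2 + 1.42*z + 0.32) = -1.2464*z^5 + 5.9858*z^4 - 0.212000000000001*z^3 - 7.5446*z^2 - 4.3364*z - 0.7104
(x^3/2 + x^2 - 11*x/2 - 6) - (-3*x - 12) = x^3/2 + x^2 - 5*x/2 + 6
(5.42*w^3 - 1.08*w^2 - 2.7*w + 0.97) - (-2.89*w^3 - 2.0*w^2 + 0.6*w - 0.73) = 8.31*w^3 + 0.92*w^2 - 3.3*w + 1.7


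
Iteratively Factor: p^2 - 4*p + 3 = (p - 3)*(p - 1)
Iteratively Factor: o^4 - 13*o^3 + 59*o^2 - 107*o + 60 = (o - 1)*(o^3 - 12*o^2 + 47*o - 60) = (o - 3)*(o - 1)*(o^2 - 9*o + 20) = (o - 4)*(o - 3)*(o - 1)*(o - 5)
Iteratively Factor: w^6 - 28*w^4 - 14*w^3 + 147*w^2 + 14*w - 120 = (w - 2)*(w^5 + 2*w^4 - 24*w^3 - 62*w^2 + 23*w + 60) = (w - 2)*(w - 1)*(w^4 + 3*w^3 - 21*w^2 - 83*w - 60) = (w - 2)*(w - 1)*(w + 3)*(w^3 - 21*w - 20) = (w - 5)*(w - 2)*(w - 1)*(w + 3)*(w^2 + 5*w + 4) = (w - 5)*(w - 2)*(w - 1)*(w + 3)*(w + 4)*(w + 1)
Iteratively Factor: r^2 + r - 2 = (r + 2)*(r - 1)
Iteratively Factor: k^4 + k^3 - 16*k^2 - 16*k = (k)*(k^3 + k^2 - 16*k - 16) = k*(k + 4)*(k^2 - 3*k - 4) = k*(k - 4)*(k + 4)*(k + 1)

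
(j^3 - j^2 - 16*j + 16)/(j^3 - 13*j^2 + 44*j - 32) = (j + 4)/(j - 8)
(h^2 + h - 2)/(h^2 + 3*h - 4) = (h + 2)/(h + 4)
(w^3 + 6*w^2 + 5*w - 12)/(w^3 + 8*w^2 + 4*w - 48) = (w^2 + 2*w - 3)/(w^2 + 4*w - 12)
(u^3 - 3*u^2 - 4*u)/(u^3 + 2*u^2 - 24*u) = (u + 1)/(u + 6)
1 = 1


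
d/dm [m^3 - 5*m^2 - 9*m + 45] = 3*m^2 - 10*m - 9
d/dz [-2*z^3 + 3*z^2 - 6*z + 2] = -6*z^2 + 6*z - 6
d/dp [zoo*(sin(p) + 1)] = zoo*cos(p)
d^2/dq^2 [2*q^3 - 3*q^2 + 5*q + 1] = 12*q - 6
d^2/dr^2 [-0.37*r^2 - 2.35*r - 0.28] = -0.740000000000000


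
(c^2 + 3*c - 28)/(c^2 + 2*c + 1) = (c^2 + 3*c - 28)/(c^2 + 2*c + 1)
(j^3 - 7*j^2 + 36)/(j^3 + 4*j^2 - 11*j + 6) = (j^3 - 7*j^2 + 36)/(j^3 + 4*j^2 - 11*j + 6)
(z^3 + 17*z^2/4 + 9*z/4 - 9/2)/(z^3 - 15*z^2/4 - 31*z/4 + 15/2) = (z + 3)/(z - 5)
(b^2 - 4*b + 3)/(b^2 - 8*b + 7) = (b - 3)/(b - 7)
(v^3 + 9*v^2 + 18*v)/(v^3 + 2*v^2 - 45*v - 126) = v/(v - 7)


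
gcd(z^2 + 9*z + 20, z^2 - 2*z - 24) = z + 4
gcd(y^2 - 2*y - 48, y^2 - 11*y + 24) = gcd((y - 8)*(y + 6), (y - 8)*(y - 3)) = y - 8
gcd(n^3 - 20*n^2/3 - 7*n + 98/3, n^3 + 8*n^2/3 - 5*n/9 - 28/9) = n + 7/3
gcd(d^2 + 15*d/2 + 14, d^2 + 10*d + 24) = d + 4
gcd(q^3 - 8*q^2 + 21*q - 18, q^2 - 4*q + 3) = q - 3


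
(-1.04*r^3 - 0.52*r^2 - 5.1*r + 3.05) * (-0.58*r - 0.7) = 0.6032*r^4 + 1.0296*r^3 + 3.322*r^2 + 1.801*r - 2.135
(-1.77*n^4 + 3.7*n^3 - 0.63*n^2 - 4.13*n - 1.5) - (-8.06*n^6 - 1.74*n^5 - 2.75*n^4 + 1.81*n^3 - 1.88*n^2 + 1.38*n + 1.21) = 8.06*n^6 + 1.74*n^5 + 0.98*n^4 + 1.89*n^3 + 1.25*n^2 - 5.51*n - 2.71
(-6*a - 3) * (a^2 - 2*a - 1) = -6*a^3 + 9*a^2 + 12*a + 3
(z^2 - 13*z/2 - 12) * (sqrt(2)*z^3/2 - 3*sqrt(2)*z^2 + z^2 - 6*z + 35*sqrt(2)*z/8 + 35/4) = sqrt(2)*z^5/2 - 25*sqrt(2)*z^4/4 + z^4 - 25*z^3/2 + 143*sqrt(2)*z^3/8 + 121*sqrt(2)*z^2/16 + 143*z^2/4 - 105*sqrt(2)*z/2 + 121*z/8 - 105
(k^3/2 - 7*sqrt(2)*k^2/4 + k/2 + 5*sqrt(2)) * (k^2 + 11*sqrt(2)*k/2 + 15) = k^5/2 + sqrt(2)*k^4 - 45*k^3/4 - 37*sqrt(2)*k^2/2 + 125*k/2 + 75*sqrt(2)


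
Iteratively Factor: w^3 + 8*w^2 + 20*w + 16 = (w + 2)*(w^2 + 6*w + 8) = (w + 2)^2*(w + 4)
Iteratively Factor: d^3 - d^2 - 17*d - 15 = (d + 3)*(d^2 - 4*d - 5) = (d - 5)*(d + 3)*(d + 1)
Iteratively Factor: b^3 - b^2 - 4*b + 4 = (b + 2)*(b^2 - 3*b + 2) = (b - 1)*(b + 2)*(b - 2)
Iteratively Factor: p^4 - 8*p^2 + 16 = (p - 2)*(p^3 + 2*p^2 - 4*p - 8) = (p - 2)^2*(p^2 + 4*p + 4) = (p - 2)^2*(p + 2)*(p + 2)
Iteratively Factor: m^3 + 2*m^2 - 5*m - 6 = (m - 2)*(m^2 + 4*m + 3) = (m - 2)*(m + 1)*(m + 3)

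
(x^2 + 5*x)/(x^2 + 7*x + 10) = x/(x + 2)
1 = 1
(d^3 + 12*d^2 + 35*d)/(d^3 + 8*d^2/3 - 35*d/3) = 3*(d + 7)/(3*d - 7)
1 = 1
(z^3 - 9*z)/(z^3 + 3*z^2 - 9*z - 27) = z/(z + 3)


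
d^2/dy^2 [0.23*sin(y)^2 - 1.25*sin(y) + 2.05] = 1.25*sin(y) + 0.46*cos(2*y)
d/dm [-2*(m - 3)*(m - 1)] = 8 - 4*m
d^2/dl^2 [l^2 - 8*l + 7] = 2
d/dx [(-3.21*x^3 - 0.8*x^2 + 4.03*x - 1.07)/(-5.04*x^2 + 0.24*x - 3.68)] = (16.1784*x^4 - 1.5408*x^3 + 55.5576*x^2 - 4.8976*x - 14.5736)/(25.4016*x^4 - 2.4192*x^3 + 37.152*x^2 - 1.7664*x + 13.5424)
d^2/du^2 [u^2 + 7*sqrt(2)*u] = 2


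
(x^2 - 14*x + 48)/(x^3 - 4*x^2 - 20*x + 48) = (x - 8)/(x^2 + 2*x - 8)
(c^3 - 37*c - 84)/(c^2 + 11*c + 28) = (c^2 - 4*c - 21)/(c + 7)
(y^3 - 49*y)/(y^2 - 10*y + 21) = y*(y + 7)/(y - 3)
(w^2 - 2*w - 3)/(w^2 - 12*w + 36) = (w^2 - 2*w - 3)/(w^2 - 12*w + 36)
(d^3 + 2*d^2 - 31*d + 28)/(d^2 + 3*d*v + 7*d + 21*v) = (d^2 - 5*d + 4)/(d + 3*v)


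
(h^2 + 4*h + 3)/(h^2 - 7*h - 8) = (h + 3)/(h - 8)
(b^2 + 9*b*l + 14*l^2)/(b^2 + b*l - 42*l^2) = (b + 2*l)/(b - 6*l)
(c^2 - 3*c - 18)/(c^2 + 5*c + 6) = (c - 6)/(c + 2)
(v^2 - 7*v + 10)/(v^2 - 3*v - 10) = (v - 2)/(v + 2)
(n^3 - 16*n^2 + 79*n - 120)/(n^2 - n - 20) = (n^2 - 11*n + 24)/(n + 4)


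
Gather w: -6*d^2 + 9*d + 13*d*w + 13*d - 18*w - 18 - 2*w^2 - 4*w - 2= -6*d^2 + 22*d - 2*w^2 + w*(13*d - 22) - 20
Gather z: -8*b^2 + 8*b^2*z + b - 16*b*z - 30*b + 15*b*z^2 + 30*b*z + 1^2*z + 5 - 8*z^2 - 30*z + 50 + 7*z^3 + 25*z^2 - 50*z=-8*b^2 - 29*b + 7*z^3 + z^2*(15*b + 17) + z*(8*b^2 + 14*b - 79) + 55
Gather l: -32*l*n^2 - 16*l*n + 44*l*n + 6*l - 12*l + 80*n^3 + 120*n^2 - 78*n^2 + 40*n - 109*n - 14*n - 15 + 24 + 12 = l*(-32*n^2 + 28*n - 6) + 80*n^3 + 42*n^2 - 83*n + 21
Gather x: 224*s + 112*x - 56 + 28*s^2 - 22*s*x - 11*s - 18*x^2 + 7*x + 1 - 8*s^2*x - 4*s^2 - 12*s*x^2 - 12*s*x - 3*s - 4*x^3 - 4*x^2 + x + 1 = 24*s^2 + 210*s - 4*x^3 + x^2*(-12*s - 22) + x*(-8*s^2 - 34*s + 120) - 54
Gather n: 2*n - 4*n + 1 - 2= -2*n - 1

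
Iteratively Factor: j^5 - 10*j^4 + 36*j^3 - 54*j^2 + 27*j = (j - 3)*(j^4 - 7*j^3 + 15*j^2 - 9*j) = (j - 3)^2*(j^3 - 4*j^2 + 3*j) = (j - 3)^2*(j - 1)*(j^2 - 3*j) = (j - 3)^3*(j - 1)*(j)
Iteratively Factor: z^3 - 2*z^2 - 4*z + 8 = (z - 2)*(z^2 - 4) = (z - 2)^2*(z + 2)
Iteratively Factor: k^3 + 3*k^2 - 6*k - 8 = (k + 1)*(k^2 + 2*k - 8) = (k + 1)*(k + 4)*(k - 2)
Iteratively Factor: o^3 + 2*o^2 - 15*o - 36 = (o + 3)*(o^2 - o - 12) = (o + 3)^2*(o - 4)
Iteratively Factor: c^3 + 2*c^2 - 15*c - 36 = (c - 4)*(c^2 + 6*c + 9) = (c - 4)*(c + 3)*(c + 3)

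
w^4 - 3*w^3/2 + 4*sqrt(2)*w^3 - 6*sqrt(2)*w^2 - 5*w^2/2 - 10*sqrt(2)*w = w*(w - 5/2)*(w + 1)*(w + 4*sqrt(2))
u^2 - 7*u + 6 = (u - 6)*(u - 1)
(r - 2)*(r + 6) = r^2 + 4*r - 12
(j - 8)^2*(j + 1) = j^3 - 15*j^2 + 48*j + 64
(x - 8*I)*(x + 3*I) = x^2 - 5*I*x + 24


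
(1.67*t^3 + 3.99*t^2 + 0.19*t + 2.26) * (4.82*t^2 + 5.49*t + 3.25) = 8.0494*t^5 + 28.4001*t^4 + 28.2484*t^3 + 24.9038*t^2 + 13.0249*t + 7.345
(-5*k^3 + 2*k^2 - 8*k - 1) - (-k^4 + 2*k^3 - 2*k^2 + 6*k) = k^4 - 7*k^3 + 4*k^2 - 14*k - 1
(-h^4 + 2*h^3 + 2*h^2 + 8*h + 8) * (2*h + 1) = -2*h^5 + 3*h^4 + 6*h^3 + 18*h^2 + 24*h + 8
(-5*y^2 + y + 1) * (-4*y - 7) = 20*y^3 + 31*y^2 - 11*y - 7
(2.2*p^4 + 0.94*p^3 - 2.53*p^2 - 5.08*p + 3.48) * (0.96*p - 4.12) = 2.112*p^5 - 8.1616*p^4 - 6.3016*p^3 + 5.5468*p^2 + 24.2704*p - 14.3376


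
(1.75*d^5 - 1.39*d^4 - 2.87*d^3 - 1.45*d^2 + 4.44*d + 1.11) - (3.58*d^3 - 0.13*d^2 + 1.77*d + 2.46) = 1.75*d^5 - 1.39*d^4 - 6.45*d^3 - 1.32*d^2 + 2.67*d - 1.35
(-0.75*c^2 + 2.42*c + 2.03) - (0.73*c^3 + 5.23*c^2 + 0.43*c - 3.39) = -0.73*c^3 - 5.98*c^2 + 1.99*c + 5.42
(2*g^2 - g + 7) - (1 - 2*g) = 2*g^2 + g + 6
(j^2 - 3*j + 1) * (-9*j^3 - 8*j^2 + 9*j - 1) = -9*j^5 + 19*j^4 + 24*j^3 - 36*j^2 + 12*j - 1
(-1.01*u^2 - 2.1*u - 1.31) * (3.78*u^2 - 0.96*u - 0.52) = -3.8178*u^4 - 6.9684*u^3 - 2.4106*u^2 + 2.3496*u + 0.6812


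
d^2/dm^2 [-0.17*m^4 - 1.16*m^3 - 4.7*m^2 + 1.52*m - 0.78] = -2.04*m^2 - 6.96*m - 9.4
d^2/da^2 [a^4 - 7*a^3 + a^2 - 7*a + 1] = 12*a^2 - 42*a + 2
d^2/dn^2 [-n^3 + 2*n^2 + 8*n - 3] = 4 - 6*n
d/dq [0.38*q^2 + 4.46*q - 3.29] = 0.76*q + 4.46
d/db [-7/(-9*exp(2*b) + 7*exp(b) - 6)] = (49 - 126*exp(b))*exp(b)/(9*exp(2*b) - 7*exp(b) + 6)^2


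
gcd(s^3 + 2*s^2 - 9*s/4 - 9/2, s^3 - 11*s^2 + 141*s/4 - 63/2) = s - 3/2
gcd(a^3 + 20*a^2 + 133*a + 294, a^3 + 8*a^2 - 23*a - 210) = a^2 + 13*a + 42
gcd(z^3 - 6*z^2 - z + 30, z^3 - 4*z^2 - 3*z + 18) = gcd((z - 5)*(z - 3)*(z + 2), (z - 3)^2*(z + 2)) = z^2 - z - 6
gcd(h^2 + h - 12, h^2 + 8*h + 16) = h + 4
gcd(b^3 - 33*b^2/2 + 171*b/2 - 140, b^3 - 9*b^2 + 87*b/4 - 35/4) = b^2 - 17*b/2 + 35/2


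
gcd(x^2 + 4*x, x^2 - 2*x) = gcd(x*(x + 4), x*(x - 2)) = x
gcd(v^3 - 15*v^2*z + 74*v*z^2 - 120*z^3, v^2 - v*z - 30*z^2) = -v + 6*z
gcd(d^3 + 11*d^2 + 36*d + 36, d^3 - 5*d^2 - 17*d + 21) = d + 3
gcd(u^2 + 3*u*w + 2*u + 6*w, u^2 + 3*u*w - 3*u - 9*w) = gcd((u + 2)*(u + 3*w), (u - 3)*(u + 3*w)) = u + 3*w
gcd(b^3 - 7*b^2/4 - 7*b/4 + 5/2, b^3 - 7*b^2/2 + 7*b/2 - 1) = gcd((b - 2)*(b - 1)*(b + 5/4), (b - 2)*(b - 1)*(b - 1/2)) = b^2 - 3*b + 2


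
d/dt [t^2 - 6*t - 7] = 2*t - 6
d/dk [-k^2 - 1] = -2*k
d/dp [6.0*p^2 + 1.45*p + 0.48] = 12.0*p + 1.45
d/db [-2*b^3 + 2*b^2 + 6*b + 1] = -6*b^2 + 4*b + 6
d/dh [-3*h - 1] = -3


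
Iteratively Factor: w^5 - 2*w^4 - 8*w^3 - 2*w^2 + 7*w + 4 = (w + 1)*(w^4 - 3*w^3 - 5*w^2 + 3*w + 4) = (w - 1)*(w + 1)*(w^3 - 2*w^2 - 7*w - 4) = (w - 1)*(w + 1)^2*(w^2 - 3*w - 4) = (w - 4)*(w - 1)*(w + 1)^2*(w + 1)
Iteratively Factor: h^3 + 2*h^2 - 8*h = (h + 4)*(h^2 - 2*h) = (h - 2)*(h + 4)*(h)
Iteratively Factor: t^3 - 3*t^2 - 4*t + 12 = (t + 2)*(t^2 - 5*t + 6) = (t - 2)*(t + 2)*(t - 3)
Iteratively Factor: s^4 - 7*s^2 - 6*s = (s + 1)*(s^3 - s^2 - 6*s) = s*(s + 1)*(s^2 - s - 6) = s*(s + 1)*(s + 2)*(s - 3)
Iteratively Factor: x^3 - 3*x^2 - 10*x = (x)*(x^2 - 3*x - 10) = x*(x + 2)*(x - 5)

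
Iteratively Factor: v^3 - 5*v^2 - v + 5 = (v - 1)*(v^2 - 4*v - 5) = (v - 1)*(v + 1)*(v - 5)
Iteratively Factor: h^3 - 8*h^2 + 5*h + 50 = (h - 5)*(h^2 - 3*h - 10) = (h - 5)*(h + 2)*(h - 5)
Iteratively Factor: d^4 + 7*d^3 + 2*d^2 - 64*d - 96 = (d + 4)*(d^3 + 3*d^2 - 10*d - 24) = (d - 3)*(d + 4)*(d^2 + 6*d + 8) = (d - 3)*(d + 2)*(d + 4)*(d + 4)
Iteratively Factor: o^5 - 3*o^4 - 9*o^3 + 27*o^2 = (o - 3)*(o^4 - 9*o^2) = o*(o - 3)*(o^3 - 9*o) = o^2*(o - 3)*(o^2 - 9) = o^2*(o - 3)^2*(o + 3)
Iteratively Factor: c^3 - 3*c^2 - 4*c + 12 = (c - 3)*(c^2 - 4) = (c - 3)*(c - 2)*(c + 2)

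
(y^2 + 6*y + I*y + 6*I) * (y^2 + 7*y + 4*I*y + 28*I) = y^4 + 13*y^3 + 5*I*y^3 + 38*y^2 + 65*I*y^2 - 52*y + 210*I*y - 168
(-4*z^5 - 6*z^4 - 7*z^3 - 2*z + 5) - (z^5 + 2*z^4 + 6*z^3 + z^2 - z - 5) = -5*z^5 - 8*z^4 - 13*z^3 - z^2 - z + 10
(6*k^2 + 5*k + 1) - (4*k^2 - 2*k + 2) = 2*k^2 + 7*k - 1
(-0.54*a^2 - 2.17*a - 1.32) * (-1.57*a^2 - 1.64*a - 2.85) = 0.8478*a^4 + 4.2925*a^3 + 7.1702*a^2 + 8.3493*a + 3.762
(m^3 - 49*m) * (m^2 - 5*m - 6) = m^5 - 5*m^4 - 55*m^3 + 245*m^2 + 294*m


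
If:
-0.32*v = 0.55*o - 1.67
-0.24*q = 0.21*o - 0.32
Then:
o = 3.03636363636364 - 0.581818181818182*v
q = 0.509090909090909*v - 1.32348484848485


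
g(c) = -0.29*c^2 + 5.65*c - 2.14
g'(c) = 5.65 - 0.58*c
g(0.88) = 2.61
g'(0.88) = 5.14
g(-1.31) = -10.04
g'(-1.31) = 6.41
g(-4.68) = -34.93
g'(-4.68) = 8.36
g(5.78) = 20.83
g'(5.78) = 2.30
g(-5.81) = -44.76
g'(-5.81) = 9.02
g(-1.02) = -8.20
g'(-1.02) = 6.24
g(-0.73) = -6.42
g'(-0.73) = 6.07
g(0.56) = 0.93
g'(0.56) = 5.33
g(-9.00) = -76.48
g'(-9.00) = 10.87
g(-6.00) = -46.48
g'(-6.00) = 9.13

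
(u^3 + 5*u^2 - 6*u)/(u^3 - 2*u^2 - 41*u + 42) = u/(u - 7)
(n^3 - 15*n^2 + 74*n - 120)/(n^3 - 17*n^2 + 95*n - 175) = (n^2 - 10*n + 24)/(n^2 - 12*n + 35)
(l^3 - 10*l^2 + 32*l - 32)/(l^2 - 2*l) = l - 8 + 16/l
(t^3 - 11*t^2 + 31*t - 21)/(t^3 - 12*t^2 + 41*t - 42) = (t - 1)/(t - 2)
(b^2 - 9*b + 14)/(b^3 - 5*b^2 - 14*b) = (b - 2)/(b*(b + 2))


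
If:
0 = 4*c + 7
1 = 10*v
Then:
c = -7/4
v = 1/10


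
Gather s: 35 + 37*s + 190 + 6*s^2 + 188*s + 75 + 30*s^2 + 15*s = 36*s^2 + 240*s + 300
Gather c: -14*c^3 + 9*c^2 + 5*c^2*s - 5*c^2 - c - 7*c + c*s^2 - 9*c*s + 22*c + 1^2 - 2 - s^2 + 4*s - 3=-14*c^3 + c^2*(5*s + 4) + c*(s^2 - 9*s + 14) - s^2 + 4*s - 4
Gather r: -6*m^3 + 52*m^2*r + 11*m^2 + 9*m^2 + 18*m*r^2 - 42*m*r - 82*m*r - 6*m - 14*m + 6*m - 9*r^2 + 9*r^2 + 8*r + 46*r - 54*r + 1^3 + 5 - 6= -6*m^3 + 20*m^2 + 18*m*r^2 - 14*m + r*(52*m^2 - 124*m)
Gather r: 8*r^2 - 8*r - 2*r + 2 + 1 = 8*r^2 - 10*r + 3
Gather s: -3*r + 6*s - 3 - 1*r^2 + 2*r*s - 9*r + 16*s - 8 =-r^2 - 12*r + s*(2*r + 22) - 11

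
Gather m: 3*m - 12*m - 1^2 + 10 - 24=-9*m - 15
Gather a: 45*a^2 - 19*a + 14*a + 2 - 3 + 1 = 45*a^2 - 5*a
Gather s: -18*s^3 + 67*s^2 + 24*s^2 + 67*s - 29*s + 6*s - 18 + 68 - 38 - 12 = -18*s^3 + 91*s^2 + 44*s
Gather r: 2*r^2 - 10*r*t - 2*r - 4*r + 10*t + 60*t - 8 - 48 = 2*r^2 + r*(-10*t - 6) + 70*t - 56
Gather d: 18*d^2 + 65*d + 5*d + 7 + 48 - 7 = 18*d^2 + 70*d + 48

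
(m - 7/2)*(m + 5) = m^2 + 3*m/2 - 35/2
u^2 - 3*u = u*(u - 3)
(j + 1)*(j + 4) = j^2 + 5*j + 4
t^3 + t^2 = t^2*(t + 1)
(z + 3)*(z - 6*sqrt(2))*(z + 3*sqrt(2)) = z^3 - 3*sqrt(2)*z^2 + 3*z^2 - 36*z - 9*sqrt(2)*z - 108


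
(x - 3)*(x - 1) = x^2 - 4*x + 3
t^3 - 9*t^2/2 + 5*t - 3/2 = (t - 3)*(t - 1)*(t - 1/2)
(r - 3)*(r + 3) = r^2 - 9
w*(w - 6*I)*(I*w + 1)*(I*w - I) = -w^4 + w^3 + 7*I*w^3 + 6*w^2 - 7*I*w^2 - 6*w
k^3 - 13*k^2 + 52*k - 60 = (k - 6)*(k - 5)*(k - 2)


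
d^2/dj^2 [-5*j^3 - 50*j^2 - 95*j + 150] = -30*j - 100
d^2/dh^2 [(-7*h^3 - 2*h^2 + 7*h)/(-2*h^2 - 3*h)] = 46/(8*h^3 + 36*h^2 + 54*h + 27)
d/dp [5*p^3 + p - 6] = 15*p^2 + 1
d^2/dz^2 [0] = 0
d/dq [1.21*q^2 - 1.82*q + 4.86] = 2.42*q - 1.82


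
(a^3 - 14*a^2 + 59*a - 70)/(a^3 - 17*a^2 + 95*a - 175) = (a - 2)/(a - 5)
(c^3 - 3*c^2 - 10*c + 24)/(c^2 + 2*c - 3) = (c^2 - 6*c + 8)/(c - 1)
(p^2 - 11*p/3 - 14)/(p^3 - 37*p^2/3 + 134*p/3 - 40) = (3*p + 7)/(3*p^2 - 19*p + 20)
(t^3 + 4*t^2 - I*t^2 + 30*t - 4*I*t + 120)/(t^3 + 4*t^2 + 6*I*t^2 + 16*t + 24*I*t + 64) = (t^2 - I*t + 30)/(t^2 + 6*I*t + 16)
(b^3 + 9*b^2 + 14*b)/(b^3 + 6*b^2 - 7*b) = (b + 2)/(b - 1)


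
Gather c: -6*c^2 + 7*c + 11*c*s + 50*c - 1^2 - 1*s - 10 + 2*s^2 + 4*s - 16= -6*c^2 + c*(11*s + 57) + 2*s^2 + 3*s - 27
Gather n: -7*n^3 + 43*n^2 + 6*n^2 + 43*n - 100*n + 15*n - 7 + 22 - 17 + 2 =-7*n^3 + 49*n^2 - 42*n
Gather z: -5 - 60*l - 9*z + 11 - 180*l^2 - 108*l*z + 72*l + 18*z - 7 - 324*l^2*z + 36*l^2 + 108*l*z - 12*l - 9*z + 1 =-324*l^2*z - 144*l^2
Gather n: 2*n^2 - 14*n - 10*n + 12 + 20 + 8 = 2*n^2 - 24*n + 40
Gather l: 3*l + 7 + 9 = 3*l + 16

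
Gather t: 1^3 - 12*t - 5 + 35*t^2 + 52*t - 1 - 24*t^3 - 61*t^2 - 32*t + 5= -24*t^3 - 26*t^2 + 8*t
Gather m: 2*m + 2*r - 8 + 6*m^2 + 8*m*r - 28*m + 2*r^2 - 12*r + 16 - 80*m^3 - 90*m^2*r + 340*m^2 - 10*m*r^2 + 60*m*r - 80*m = -80*m^3 + m^2*(346 - 90*r) + m*(-10*r^2 + 68*r - 106) + 2*r^2 - 10*r + 8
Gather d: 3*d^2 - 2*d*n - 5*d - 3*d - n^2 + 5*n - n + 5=3*d^2 + d*(-2*n - 8) - n^2 + 4*n + 5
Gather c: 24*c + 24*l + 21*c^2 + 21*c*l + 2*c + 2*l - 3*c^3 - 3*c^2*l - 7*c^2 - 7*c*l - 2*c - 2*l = -3*c^3 + c^2*(14 - 3*l) + c*(14*l + 24) + 24*l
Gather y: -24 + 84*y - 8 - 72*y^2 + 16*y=-72*y^2 + 100*y - 32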